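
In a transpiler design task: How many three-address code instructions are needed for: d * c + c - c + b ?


Expression: d * c + c - c + b
Generating three-address code (respecting * over +/- precedence):
  Instruction 1: t1 = d * c
  Instruction 2: t2 = t1 + c
  Instruction 3: t3 = t2 - c
  Instruction 4: t4 = t3 + b
Total instructions: 4

4


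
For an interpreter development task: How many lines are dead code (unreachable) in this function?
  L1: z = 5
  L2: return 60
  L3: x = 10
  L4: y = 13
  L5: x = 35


Analyzing control flow:
  L1: reachable (before return)
  L2: reachable (return statement)
  L3: DEAD (after return at L2)
  L4: DEAD (after return at L2)
  L5: DEAD (after return at L2)
Return at L2, total lines = 5
Dead lines: L3 through L5
Count: 3

3


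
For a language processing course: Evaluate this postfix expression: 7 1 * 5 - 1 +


Processing tokens left to right:
Push 7, Push 1
Pop 7 and 1, compute 7 * 1 = 7, push 7
Push 5
Pop 7 and 5, compute 7 - 5 = 2, push 2
Push 1
Pop 2 and 1, compute 2 + 1 = 3, push 3
Stack result: 3

3


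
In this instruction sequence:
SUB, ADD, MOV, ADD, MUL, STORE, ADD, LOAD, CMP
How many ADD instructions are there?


Scanning instruction sequence for ADD:
  Position 1: SUB
  Position 2: ADD <- MATCH
  Position 3: MOV
  Position 4: ADD <- MATCH
  Position 5: MUL
  Position 6: STORE
  Position 7: ADD <- MATCH
  Position 8: LOAD
  Position 9: CMP
Matches at positions: [2, 4, 7]
Total ADD count: 3

3


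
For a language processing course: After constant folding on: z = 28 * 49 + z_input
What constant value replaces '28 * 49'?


Identifying constant sub-expression:
  Original: z = 28 * 49 + z_input
  28 and 49 are both compile-time constants
  Evaluating: 28 * 49 = 1372
  After folding: z = 1372 + z_input

1372


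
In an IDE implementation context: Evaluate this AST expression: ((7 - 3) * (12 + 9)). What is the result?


Expression: ((7 - 3) * (12 + 9))
Evaluating step by step:
  7 - 3 = 4
  12 + 9 = 21
  4 * 21 = 84
Result: 84

84


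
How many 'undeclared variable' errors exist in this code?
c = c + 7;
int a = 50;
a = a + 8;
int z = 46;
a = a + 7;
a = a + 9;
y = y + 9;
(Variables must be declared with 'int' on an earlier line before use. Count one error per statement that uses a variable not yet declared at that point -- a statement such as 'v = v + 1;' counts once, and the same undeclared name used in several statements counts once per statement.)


Scanning code line by line:
  Line 1: use 'c' -> ERROR (undeclared)
  Line 2: declare 'a' -> declared = ['a']
  Line 3: use 'a' -> OK (declared)
  Line 4: declare 'z' -> declared = ['a', 'z']
  Line 5: use 'a' -> OK (declared)
  Line 6: use 'a' -> OK (declared)
  Line 7: use 'y' -> ERROR (undeclared)
Total undeclared variable errors: 2

2


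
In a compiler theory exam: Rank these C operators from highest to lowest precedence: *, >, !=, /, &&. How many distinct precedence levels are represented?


Looking up precedence for each operator:
  * -> precedence 6
  > -> precedence 4
  != -> precedence 3
  / -> precedence 6
  && -> precedence 2
Sorted highest to lowest: *, /, >, !=, &&
Distinct precedence values: [6, 4, 3, 2]
Number of distinct levels: 4

4


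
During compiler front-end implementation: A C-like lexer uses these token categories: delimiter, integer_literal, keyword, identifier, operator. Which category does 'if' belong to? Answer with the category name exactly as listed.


Token: 'if'
Checking categories:
  identifier: no
  integer_literal: no
  operator: no
  keyword: YES
  delimiter: no
Category: keyword

keyword


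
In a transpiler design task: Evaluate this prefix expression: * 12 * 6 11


Parsing prefix expression: * 12 * 6 11
Step 1: Innermost operation '* 6 11'
  6 * 11 = 66
Step 2: Outer operation '* 12 [66]'
  12 * 66 = 792

792


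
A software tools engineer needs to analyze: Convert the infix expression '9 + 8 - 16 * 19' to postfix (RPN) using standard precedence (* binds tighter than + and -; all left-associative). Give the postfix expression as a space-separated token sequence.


Applying the shunting-yard algorithm:
  Operand 9 -> output
  Push '+' onto operator stack -> op-stack: [+]
  Operand 8 -> output
  See '-' (prec 1); top '+' (prec 1) >= it -> pop '+' to output
  Push '-' onto operator stack -> op-stack: [-]
  Operand 16 -> output
  Push '*' onto operator stack -> op-stack: [-, *]
  Operand 19 -> output
  End of input: pop '*' to output
  End of input: pop '-' to output
Postfix result: 9 8 + 16 19 * -

9 8 + 16 19 * -


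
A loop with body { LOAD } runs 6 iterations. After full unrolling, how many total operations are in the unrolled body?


Loop body operations: LOAD (1 op per iteration)
Unrolling 6 iterations:
  Iteration 1: LOAD (1 ops)
  Iteration 2: LOAD (1 ops)
  Iteration 3: LOAD (1 ops)
  Iteration 4: LOAD (1 ops)
  Iteration 5: LOAD (1 ops)
  Iteration 6: LOAD (1 ops)
Total: 6 iterations * 1 ops/iter = 6 operations

6


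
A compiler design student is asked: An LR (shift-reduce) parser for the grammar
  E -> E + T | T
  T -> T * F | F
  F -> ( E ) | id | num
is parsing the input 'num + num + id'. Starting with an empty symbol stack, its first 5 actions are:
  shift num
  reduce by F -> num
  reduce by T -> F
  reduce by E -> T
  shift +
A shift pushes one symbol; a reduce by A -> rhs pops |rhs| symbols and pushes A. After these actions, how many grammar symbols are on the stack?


Tracking the symbol stack through each action:
  Action 1: shift 'num' : push -> stack = [num] (size 1)
  Action 2: reduce by F -> num : pop 1, push F -> stack = [F] (size 1)
  Action 3: reduce by T -> F : pop 1, push T -> stack = [T] (size 1)
  Action 4: reduce by E -> T : pop 1, push E -> stack = [E] (size 1)
  Action 5: shift '+' : push -> stack = [E, +] (size 2)
Final stack size: 2

2


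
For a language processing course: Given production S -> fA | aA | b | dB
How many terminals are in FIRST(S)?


Production: S -> fA | aA | b | dB
Examining each alternative for leading terminals:
  S -> fA : first terminal = 'f'
  S -> aA : first terminal = 'a'
  S -> b : first terminal = 'b'
  S -> dB : first terminal = 'd'
FIRST(S) = {a, b, d, f}
Count: 4

4


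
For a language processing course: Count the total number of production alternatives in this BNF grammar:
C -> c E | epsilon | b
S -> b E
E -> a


Counting alternatives per rule:
  C: 3 alternative(s)
  S: 1 alternative(s)
  E: 1 alternative(s)
Sum: 3 + 1 + 1 = 5

5


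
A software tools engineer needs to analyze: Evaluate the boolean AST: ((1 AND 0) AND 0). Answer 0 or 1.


Step 1: Evaluate inner node
  1 AND 0 = 0
Step 2: Evaluate root node
  0 AND 0 = 0

0


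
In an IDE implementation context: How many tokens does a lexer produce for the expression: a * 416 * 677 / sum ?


Scanning 'a * 416 * 677 / sum'
Token 1: 'a' -> identifier
Token 2: '*' -> operator
Token 3: '416' -> integer_literal
Token 4: '*' -> operator
Token 5: '677' -> integer_literal
Token 6: '/' -> operator
Token 7: 'sum' -> identifier
Total tokens: 7

7


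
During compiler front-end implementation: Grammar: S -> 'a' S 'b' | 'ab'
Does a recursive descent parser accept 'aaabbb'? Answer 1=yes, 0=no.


Grammar accepts strings of the form a^n b^n (n >= 1)
Word: 'aaabbb'
Counting: 3 a's and 3 b's
Check: 3 == 3? Yes
Derivation (S -> aSb applied 2 time(s), then S -> ab): S => aSb => aaSbb => aaabbb
Accepted

1


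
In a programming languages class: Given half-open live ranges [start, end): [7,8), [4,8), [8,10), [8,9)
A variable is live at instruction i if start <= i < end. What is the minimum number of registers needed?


Live ranges:
  Var0: [7, 8)
  Var1: [4, 8)
  Var2: [8, 10)
  Var3: [8, 9)
Sweep-line events (position, delta, active):
  pos=4 start -> active=1
  pos=7 start -> active=2
  pos=8 end -> active=1
  pos=8 end -> active=0
  pos=8 start -> active=1
  pos=8 start -> active=2
  pos=9 end -> active=1
  pos=10 end -> active=0
Maximum simultaneous active: 2
Minimum registers needed: 2

2


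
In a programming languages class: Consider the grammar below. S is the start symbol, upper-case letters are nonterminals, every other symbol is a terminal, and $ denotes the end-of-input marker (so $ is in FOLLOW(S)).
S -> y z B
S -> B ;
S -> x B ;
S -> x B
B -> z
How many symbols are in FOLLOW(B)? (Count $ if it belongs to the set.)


S is the start symbol and does not occur in any rule body, so FOLLOW(S) = {$}.
Examining every occurrence of B in a rule body:
  S -> y z B : B is at the right end -> add FOLLOW(S) = {$}
  S -> B ; : B is followed by terminal ';' -> add ';'
  S -> x B ; : B is followed by terminal ';' -> add ';' (already in the set)
  S -> x B : B is at the right end -> add FOLLOW(S) = {$} (already in the set)
  B -> z : B does not occur in the body -> contributes nothing
FOLLOW(B) = {;, $}
Count: 2

2


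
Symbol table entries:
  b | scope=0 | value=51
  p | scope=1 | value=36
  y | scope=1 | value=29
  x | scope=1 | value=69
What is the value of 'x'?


Searching symbol table for 'x':
  b | scope=0 | value=51
  p | scope=1 | value=36
  y | scope=1 | value=29
  x | scope=1 | value=69 <- MATCH
Found 'x' at scope 1 with value 69

69


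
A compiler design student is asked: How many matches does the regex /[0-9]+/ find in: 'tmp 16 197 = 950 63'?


Pattern: /[0-9]+/ (int literals)
Input: 'tmp 16 197 = 950 63'
Scanning for matches:
  Match 1: '16'
  Match 2: '197'
  Match 3: '950'
  Match 4: '63'
Total matches: 4

4


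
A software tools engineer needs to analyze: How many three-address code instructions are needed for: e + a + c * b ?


Expression: e + a + c * b
Generating three-address code (respecting * over +/- precedence):
  Instruction 1: t1 = c * b
  Instruction 2: t2 = e + a
  Instruction 3: t3 = t2 + t1
Total instructions: 3

3


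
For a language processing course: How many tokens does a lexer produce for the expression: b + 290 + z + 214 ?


Scanning 'b + 290 + z + 214'
Token 1: 'b' -> identifier
Token 2: '+' -> operator
Token 3: '290' -> integer_literal
Token 4: '+' -> operator
Token 5: 'z' -> identifier
Token 6: '+' -> operator
Token 7: '214' -> integer_literal
Total tokens: 7

7


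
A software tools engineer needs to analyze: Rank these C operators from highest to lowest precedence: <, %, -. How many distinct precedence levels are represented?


Looking up precedence for each operator:
  < -> precedence 4
  % -> precedence 6
  - -> precedence 5
Sorted highest to lowest: %, -, <
Distinct precedence values: [6, 5, 4]
Number of distinct levels: 3

3


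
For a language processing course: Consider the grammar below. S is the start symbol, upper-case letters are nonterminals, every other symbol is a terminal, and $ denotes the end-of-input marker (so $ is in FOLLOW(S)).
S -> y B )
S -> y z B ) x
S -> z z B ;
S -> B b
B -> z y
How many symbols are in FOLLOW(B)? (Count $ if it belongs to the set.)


S is the start symbol and does not occur in any rule body, so FOLLOW(S) = {$}.
Examining every occurrence of B in a rule body:
  S -> y B ) : B is followed by terminal ')' -> add ')'
  S -> y z B ) x : B is followed by terminal ')' -> add ')' (already in the set)
  S -> z z B ; : B is followed by terminal ';' -> add ';'
  S -> B b : B is followed by terminal 'b' -> add 'b'
  B -> z y : B does not occur in the body -> contributes nothing
FOLLOW(B) = {), ;, b}
Count: 3

3


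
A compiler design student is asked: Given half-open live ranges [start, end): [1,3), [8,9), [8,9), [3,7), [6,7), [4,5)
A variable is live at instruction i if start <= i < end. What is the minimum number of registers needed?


Live ranges:
  Var0: [1, 3)
  Var1: [8, 9)
  Var2: [8, 9)
  Var3: [3, 7)
  Var4: [6, 7)
  Var5: [4, 5)
Sweep-line events (position, delta, active):
  pos=1 start -> active=1
  pos=3 end -> active=0
  pos=3 start -> active=1
  pos=4 start -> active=2
  pos=5 end -> active=1
  pos=6 start -> active=2
  pos=7 end -> active=1
  pos=7 end -> active=0
  pos=8 start -> active=1
  pos=8 start -> active=2
  pos=9 end -> active=1
  pos=9 end -> active=0
Maximum simultaneous active: 2
Minimum registers needed: 2

2


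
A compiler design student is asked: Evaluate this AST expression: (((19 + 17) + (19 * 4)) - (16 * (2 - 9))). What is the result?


Expression: (((19 + 17) + (19 * 4)) - (16 * (2 - 9)))
Evaluating step by step:
  19 + 17 = 36
  19 * 4 = 76
  36 + 76 = 112
  2 - 9 = -7
  16 * -7 = -112
  112 - -112 = 224
Result: 224

224


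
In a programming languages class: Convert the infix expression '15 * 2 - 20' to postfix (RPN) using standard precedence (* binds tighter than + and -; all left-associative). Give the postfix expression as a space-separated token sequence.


Applying the shunting-yard algorithm:
  Operand 15 -> output
  Push '*' onto operator stack -> op-stack: [*]
  Operand 2 -> output
  See '-' (prec 1); top '*' (prec 2) >= it -> pop '*' to output
  Push '-' onto operator stack -> op-stack: [-]
  Operand 20 -> output
  End of input: pop '-' to output
Postfix result: 15 2 * 20 -

15 2 * 20 -


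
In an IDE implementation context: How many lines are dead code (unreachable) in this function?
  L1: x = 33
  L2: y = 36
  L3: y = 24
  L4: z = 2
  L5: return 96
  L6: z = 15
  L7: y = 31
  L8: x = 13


Analyzing control flow:
  L1: reachable (before return)
  L2: reachable (before return)
  L3: reachable (before return)
  L4: reachable (before return)
  L5: reachable (return statement)
  L6: DEAD (after return at L5)
  L7: DEAD (after return at L5)
  L8: DEAD (after return at L5)
Return at L5, total lines = 8
Dead lines: L6 through L8
Count: 3

3


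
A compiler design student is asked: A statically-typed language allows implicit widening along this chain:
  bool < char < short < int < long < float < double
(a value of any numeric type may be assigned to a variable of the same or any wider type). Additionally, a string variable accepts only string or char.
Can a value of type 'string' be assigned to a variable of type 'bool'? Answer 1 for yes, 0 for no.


Target variable type: bool
Source value type: string
Rule: string cannot widen to any numeric type
Result: 0

0


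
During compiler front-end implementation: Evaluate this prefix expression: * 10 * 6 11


Parsing prefix expression: * 10 * 6 11
Step 1: Innermost operation '* 6 11'
  6 * 11 = 66
Step 2: Outer operation '* 10 [66]'
  10 * 66 = 660

660


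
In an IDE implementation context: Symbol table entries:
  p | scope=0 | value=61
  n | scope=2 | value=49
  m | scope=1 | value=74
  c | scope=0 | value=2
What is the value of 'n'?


Searching symbol table for 'n':
  p | scope=0 | value=61
  n | scope=2 | value=49 <- MATCH
  m | scope=1 | value=74
  c | scope=0 | value=2
Found 'n' at scope 2 with value 49

49


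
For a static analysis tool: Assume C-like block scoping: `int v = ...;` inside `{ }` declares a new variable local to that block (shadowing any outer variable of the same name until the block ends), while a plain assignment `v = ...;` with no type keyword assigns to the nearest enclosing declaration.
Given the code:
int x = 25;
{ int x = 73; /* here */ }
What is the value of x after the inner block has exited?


Analyzing scoping rules:
Outer scope: declares x = 25
Inner block: 'int x = 73;' declares a NEW x that shadows the outer one
When the block exits the inner x goes out of scope; the outer x was never modified -> 25
Result: 25

25


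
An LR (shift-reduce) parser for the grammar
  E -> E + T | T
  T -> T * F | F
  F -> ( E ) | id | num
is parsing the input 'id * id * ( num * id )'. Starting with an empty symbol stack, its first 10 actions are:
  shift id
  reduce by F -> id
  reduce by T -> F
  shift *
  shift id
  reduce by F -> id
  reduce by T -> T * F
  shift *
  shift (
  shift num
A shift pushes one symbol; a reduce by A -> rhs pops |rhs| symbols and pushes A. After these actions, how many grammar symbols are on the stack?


Tracking the symbol stack through each action:
  Action 1: shift 'id' : push -> stack = [id] (size 1)
  Action 2: reduce by F -> id : pop 1, push F -> stack = [F] (size 1)
  Action 3: reduce by T -> F : pop 1, push T -> stack = [T] (size 1)
  Action 4: shift '*' : push -> stack = [T, *] (size 2)
  Action 5: shift 'id' : push -> stack = [T, *, id] (size 3)
  Action 6: reduce by F -> id : pop 1, push F -> stack = [T, *, F] (size 3)
  Action 7: reduce by T -> T * F : pop 3, push T -> stack = [T] (size 1)
  Action 8: shift '*' : push -> stack = [T, *] (size 2)
  Action 9: shift '(' : push -> stack = [T, *, (] (size 3)
  Action 10: shift 'num' : push -> stack = [T, *, (, num] (size 4)
Final stack size: 4

4


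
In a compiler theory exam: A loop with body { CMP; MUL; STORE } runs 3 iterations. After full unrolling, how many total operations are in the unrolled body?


Loop body operations: CMP, MUL, STORE (3 ops per iteration)
Unrolling 3 iterations:
  Iteration 1: CMP, MUL, STORE (3 ops)
  Iteration 2: CMP, MUL, STORE (3 ops)
  Iteration 3: CMP, MUL, STORE (3 ops)
Total: 3 iterations * 3 ops/iter = 9 operations

9


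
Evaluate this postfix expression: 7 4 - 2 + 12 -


Processing tokens left to right:
Push 7, Push 4
Pop 7 and 4, compute 7 - 4 = 3, push 3
Push 2
Pop 3 and 2, compute 3 + 2 = 5, push 5
Push 12
Pop 5 and 12, compute 5 - 12 = -7, push -7
Stack result: -7

-7


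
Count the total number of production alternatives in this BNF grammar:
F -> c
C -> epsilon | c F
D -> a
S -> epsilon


Counting alternatives per rule:
  F: 1 alternative(s)
  C: 2 alternative(s)
  D: 1 alternative(s)
  S: 1 alternative(s)
Sum: 1 + 2 + 1 + 1 = 5

5


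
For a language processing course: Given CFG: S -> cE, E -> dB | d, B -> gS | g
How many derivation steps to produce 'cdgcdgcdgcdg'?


Grammar: S -> cE, E -> dB | d, B -> gS | g
Deriving 'cdgcdgcdgcdg':
Step 1: S -> cE => cE
Step 2: E -> dB => cdB
Step 3: B -> gS => cdgS
Step 4: S -> cE => cdgcE
Step 5: E -> dB => cdgcdB
Step 6: B -> gS => cdgcdgS
Step 7: S -> cE => cdgcdgcE
Step 8: E -> dB => cdgcdgcdB
Step 9: B -> gS => cdgcdgcdgS
Step 10: S -> cE => cdgcdgcdgcE
Step 11: E -> dB => cdgcdgcdgcdB
Step 12: B -> g => cdgcdgcdgcdg
Total derivation steps: 12

12


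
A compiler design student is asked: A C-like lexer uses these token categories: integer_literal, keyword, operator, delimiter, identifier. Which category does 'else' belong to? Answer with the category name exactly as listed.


Token: 'else'
Checking categories:
  identifier: no
  integer_literal: no
  operator: no
  keyword: YES
  delimiter: no
Category: keyword

keyword


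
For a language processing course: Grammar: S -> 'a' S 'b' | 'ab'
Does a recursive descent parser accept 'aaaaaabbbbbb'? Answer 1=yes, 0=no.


Grammar accepts strings of the form a^n b^n (n >= 1)
Word: 'aaaaaabbbbbb'
Counting: 6 a's and 6 b's
Check: 6 == 6? Yes
Derivation (S -> aSb applied 5 time(s), then S -> ab): S => aSb => aaSbb => aaaSbbb => aaaaSbbbb => aaaaaSbbbbb => aaaaaabbbbbb
Accepted

1


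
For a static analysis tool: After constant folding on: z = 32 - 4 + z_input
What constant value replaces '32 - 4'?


Identifying constant sub-expression:
  Original: z = 32 - 4 + z_input
  32 and 4 are both compile-time constants
  Evaluating: 32 - 4 = 28
  After folding: z = 28 + z_input

28


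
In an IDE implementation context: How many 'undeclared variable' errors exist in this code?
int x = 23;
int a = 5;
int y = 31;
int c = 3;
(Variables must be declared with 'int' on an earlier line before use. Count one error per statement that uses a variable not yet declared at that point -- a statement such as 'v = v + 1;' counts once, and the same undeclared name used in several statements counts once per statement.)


Scanning code line by line:
  Line 1: declare 'x' -> declared = ['x']
  Line 2: declare 'a' -> declared = ['a', 'x']
  Line 3: declare 'y' -> declared = ['a', 'x', 'y']
  Line 4: declare 'c' -> declared = ['a', 'c', 'x', 'y']
Total undeclared variable errors: 0

0


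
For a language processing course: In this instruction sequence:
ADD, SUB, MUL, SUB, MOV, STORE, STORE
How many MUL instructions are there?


Scanning instruction sequence for MUL:
  Position 1: ADD
  Position 2: SUB
  Position 3: MUL <- MATCH
  Position 4: SUB
  Position 5: MOV
  Position 6: STORE
  Position 7: STORE
Matches at positions: [3]
Total MUL count: 1

1


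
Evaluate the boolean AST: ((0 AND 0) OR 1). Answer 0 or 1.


Step 1: Evaluate inner node
  0 AND 0 = 0
Step 2: Evaluate root node
  0 OR 1 = 1

1


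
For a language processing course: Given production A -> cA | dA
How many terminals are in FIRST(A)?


Production: A -> cA | dA
Examining each alternative for leading terminals:
  A -> cA : first terminal = 'c'
  A -> dA : first terminal = 'd'
FIRST(A) = {c, d}
Count: 2

2


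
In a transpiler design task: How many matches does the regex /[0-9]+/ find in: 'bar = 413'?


Pattern: /[0-9]+/ (int literals)
Input: 'bar = 413'
Scanning for matches:
  Match 1: '413'
Total matches: 1

1


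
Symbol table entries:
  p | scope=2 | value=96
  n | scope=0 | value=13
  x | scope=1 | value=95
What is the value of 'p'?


Searching symbol table for 'p':
  p | scope=2 | value=96 <- MATCH
  n | scope=0 | value=13
  x | scope=1 | value=95
Found 'p' at scope 2 with value 96

96


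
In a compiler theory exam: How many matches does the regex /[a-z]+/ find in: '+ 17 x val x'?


Pattern: /[a-z]+/ (identifiers)
Input: '+ 17 x val x'
Scanning for matches:
  Match 1: 'x'
  Match 2: 'val'
  Match 3: 'x'
Total matches: 3

3


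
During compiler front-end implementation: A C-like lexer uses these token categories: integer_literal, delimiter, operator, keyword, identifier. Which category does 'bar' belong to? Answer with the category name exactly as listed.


Token: 'bar'
Checking categories:
  identifier: YES
  integer_literal: no
  operator: no
  keyword: no
  delimiter: no
Category: identifier

identifier


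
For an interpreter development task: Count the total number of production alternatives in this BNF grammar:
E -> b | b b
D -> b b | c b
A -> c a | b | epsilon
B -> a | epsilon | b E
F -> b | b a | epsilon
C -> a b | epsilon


Counting alternatives per rule:
  E: 2 alternative(s)
  D: 2 alternative(s)
  A: 3 alternative(s)
  B: 3 alternative(s)
  F: 3 alternative(s)
  C: 2 alternative(s)
Sum: 2 + 2 + 3 + 3 + 3 + 2 = 15

15


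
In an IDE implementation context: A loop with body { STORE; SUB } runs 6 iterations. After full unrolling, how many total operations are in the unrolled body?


Loop body operations: STORE, SUB (2 ops per iteration)
Unrolling 6 iterations:
  Iteration 1: STORE, SUB (2 ops)
  Iteration 2: STORE, SUB (2 ops)
  Iteration 3: STORE, SUB (2 ops)
  Iteration 4: STORE, SUB (2 ops)
  Iteration 5: STORE, SUB (2 ops)
  Iteration 6: STORE, SUB (2 ops)
Total: 6 iterations * 2 ops/iter = 12 operations

12


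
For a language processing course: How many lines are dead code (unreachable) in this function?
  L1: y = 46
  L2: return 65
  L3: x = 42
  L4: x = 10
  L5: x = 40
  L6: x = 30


Analyzing control flow:
  L1: reachable (before return)
  L2: reachable (return statement)
  L3: DEAD (after return at L2)
  L4: DEAD (after return at L2)
  L5: DEAD (after return at L2)
  L6: DEAD (after return at L2)
Return at L2, total lines = 6
Dead lines: L3 through L6
Count: 4

4


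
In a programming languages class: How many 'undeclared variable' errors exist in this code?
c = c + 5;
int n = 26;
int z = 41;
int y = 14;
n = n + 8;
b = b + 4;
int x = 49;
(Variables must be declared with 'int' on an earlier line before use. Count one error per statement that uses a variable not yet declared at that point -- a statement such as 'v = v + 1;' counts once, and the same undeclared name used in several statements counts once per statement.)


Scanning code line by line:
  Line 1: use 'c' -> ERROR (undeclared)
  Line 2: declare 'n' -> declared = ['n']
  Line 3: declare 'z' -> declared = ['n', 'z']
  Line 4: declare 'y' -> declared = ['n', 'y', 'z']
  Line 5: use 'n' -> OK (declared)
  Line 6: use 'b' -> ERROR (undeclared)
  Line 7: declare 'x' -> declared = ['n', 'x', 'y', 'z']
Total undeclared variable errors: 2

2


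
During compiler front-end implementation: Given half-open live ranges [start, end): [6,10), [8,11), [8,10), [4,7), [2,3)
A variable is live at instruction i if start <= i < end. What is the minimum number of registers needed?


Live ranges:
  Var0: [6, 10)
  Var1: [8, 11)
  Var2: [8, 10)
  Var3: [4, 7)
  Var4: [2, 3)
Sweep-line events (position, delta, active):
  pos=2 start -> active=1
  pos=3 end -> active=0
  pos=4 start -> active=1
  pos=6 start -> active=2
  pos=7 end -> active=1
  pos=8 start -> active=2
  pos=8 start -> active=3
  pos=10 end -> active=2
  pos=10 end -> active=1
  pos=11 end -> active=0
Maximum simultaneous active: 3
Minimum registers needed: 3

3


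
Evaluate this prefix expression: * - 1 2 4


Parsing prefix expression: * - 1 2 4
Step 1: Innermost operation '- 1 2'
  1 - 2 = -1
Step 2: Outer operation '* [-1] 4'
  -1 * 4 = -4

-4


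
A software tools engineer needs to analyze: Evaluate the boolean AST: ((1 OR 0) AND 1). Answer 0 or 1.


Step 1: Evaluate inner node
  1 OR 0 = 1
Step 2: Evaluate root node
  1 AND 1 = 1

1


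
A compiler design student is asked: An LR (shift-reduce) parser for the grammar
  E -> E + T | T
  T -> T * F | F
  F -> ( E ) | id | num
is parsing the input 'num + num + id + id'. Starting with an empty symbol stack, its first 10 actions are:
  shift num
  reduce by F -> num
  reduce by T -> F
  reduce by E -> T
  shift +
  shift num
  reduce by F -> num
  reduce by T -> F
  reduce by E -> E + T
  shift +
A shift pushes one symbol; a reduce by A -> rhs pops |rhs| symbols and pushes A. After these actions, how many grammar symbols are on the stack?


Tracking the symbol stack through each action:
  Action 1: shift 'num' : push -> stack = [num] (size 1)
  Action 2: reduce by F -> num : pop 1, push F -> stack = [F] (size 1)
  Action 3: reduce by T -> F : pop 1, push T -> stack = [T] (size 1)
  Action 4: reduce by E -> T : pop 1, push E -> stack = [E] (size 1)
  Action 5: shift '+' : push -> stack = [E, +] (size 2)
  Action 6: shift 'num' : push -> stack = [E, +, num] (size 3)
  Action 7: reduce by F -> num : pop 1, push F -> stack = [E, +, F] (size 3)
  Action 8: reduce by T -> F : pop 1, push T -> stack = [E, +, T] (size 3)
  Action 9: reduce by E -> E + T : pop 3, push E -> stack = [E] (size 1)
  Action 10: shift '+' : push -> stack = [E, +] (size 2)
Final stack size: 2

2


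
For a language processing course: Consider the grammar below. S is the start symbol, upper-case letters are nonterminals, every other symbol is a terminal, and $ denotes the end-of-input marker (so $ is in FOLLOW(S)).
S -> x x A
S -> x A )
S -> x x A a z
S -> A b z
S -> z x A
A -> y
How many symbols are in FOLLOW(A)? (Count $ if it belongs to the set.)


S is the start symbol and does not occur in any rule body, so FOLLOW(S) = {$}.
Examining every occurrence of A in a rule body:
  S -> x x A : A is at the right end -> add FOLLOW(S) = {$}
  S -> x A ) : A is followed by terminal ')' -> add ')'
  S -> x x A a z : A is followed by terminal 'a' -> add 'a'
  S -> A b z : A is followed by terminal 'b' -> add 'b'
  S -> z x A : A is at the right end -> add FOLLOW(S) = {$} (already in the set)
  A -> y : A does not occur in the body -> contributes nothing
FOLLOW(A) = {), a, b, $}
Count: 4

4


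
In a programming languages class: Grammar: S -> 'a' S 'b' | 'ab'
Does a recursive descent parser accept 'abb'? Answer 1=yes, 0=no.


Grammar accepts strings of the form a^n b^n (n >= 1)
Word: 'abb'
Counting: 1 a's and 2 b's
Check: 1 == 2? No
Mismatch: a-count != b-count
Rejected

0


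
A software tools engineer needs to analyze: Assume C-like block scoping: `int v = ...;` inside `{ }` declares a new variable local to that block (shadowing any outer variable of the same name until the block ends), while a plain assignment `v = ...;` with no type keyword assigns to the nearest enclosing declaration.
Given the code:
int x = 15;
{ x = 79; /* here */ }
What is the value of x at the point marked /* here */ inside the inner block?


Analyzing scoping rules:
Outer scope: declares x = 15
Inner block: 'x = 79;' has no type keyword, so it is an assignment to the outer x (no shadowing)
Inside the block, after the assignment -> 79
Result: 79

79


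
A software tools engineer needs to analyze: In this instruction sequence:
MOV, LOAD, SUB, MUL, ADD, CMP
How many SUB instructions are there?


Scanning instruction sequence for SUB:
  Position 1: MOV
  Position 2: LOAD
  Position 3: SUB <- MATCH
  Position 4: MUL
  Position 5: ADD
  Position 6: CMP
Matches at positions: [3]
Total SUB count: 1

1


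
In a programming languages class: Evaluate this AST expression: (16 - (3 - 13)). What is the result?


Expression: (16 - (3 - 13))
Evaluating step by step:
  3 - 13 = -10
  16 - -10 = 26
Result: 26

26


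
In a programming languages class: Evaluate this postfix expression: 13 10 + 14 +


Processing tokens left to right:
Push 13, Push 10
Pop 13 and 10, compute 13 + 10 = 23, push 23
Push 14
Pop 23 and 14, compute 23 + 14 = 37, push 37
Stack result: 37

37


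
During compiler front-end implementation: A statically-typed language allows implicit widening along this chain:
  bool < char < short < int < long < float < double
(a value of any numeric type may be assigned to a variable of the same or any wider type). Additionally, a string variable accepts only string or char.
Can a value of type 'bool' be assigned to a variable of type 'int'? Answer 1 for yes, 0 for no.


Target variable type: int
Source value type: bool
Numeric ranks: bool=0, int=3
Widening allowed iff rank(source) <= rank(target): 0 <= 3? Yes
Result: 1

1


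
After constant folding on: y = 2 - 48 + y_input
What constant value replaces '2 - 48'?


Identifying constant sub-expression:
  Original: y = 2 - 48 + y_input
  2 and 48 are both compile-time constants
  Evaluating: 2 - 48 = -46
  After folding: y = -46 + y_input

-46


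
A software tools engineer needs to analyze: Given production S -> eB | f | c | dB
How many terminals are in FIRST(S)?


Production: S -> eB | f | c | dB
Examining each alternative for leading terminals:
  S -> eB : first terminal = 'e'
  S -> f : first terminal = 'f'
  S -> c : first terminal = 'c'
  S -> dB : first terminal = 'd'
FIRST(S) = {c, d, e, f}
Count: 4

4


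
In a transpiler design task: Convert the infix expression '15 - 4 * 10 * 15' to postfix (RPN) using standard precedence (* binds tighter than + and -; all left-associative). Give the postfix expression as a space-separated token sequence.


Applying the shunting-yard algorithm:
  Operand 15 -> output
  Push '-' onto operator stack -> op-stack: [-]
  Operand 4 -> output
  Push '*' onto operator stack -> op-stack: [-, *]
  Operand 10 -> output
  See '*' (prec 2); top '*' (prec 2) >= it -> pop '*' to output
  Push '*' onto operator stack -> op-stack: [-, *]
  Operand 15 -> output
  End of input: pop '*' to output
  End of input: pop '-' to output
Postfix result: 15 4 10 * 15 * -

15 4 10 * 15 * -


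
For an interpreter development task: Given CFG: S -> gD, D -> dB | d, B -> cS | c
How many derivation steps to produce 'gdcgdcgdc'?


Grammar: S -> gD, D -> dB | d, B -> cS | c
Deriving 'gdcgdcgdc':
Step 1: S -> gD => gD
Step 2: D -> dB => gdB
Step 3: B -> cS => gdcS
Step 4: S -> gD => gdcgD
Step 5: D -> dB => gdcgdB
Step 6: B -> cS => gdcgdcS
Step 7: S -> gD => gdcgdcgD
Step 8: D -> dB => gdcgdcgdB
Step 9: B -> c => gdcgdcgdc
Total derivation steps: 9

9


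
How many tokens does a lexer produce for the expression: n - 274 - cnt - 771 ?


Scanning 'n - 274 - cnt - 771'
Token 1: 'n' -> identifier
Token 2: '-' -> operator
Token 3: '274' -> integer_literal
Token 4: '-' -> operator
Token 5: 'cnt' -> identifier
Token 6: '-' -> operator
Token 7: '771' -> integer_literal
Total tokens: 7

7


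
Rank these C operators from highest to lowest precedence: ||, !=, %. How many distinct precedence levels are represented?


Looking up precedence for each operator:
  || -> precedence 1
  != -> precedence 3
  % -> precedence 6
Sorted highest to lowest: %, !=, ||
Distinct precedence values: [6, 3, 1]
Number of distinct levels: 3

3


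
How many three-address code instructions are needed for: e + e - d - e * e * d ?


Expression: e + e - d - e * e * d
Generating three-address code (respecting * over +/- precedence):
  Instruction 1: t1 = e * e
  Instruction 2: t2 = t1 * d
  Instruction 3: t3 = e + e
  Instruction 4: t4 = t3 - d
  Instruction 5: t5 = t4 - t2
Total instructions: 5

5


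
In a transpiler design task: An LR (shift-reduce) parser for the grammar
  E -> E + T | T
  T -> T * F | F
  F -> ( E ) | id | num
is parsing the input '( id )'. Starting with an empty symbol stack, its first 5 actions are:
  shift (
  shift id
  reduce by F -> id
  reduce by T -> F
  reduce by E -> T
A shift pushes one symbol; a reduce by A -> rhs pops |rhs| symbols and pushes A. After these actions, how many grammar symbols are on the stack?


Tracking the symbol stack through each action:
  Action 1: shift '(' : push -> stack = [(] (size 1)
  Action 2: shift 'id' : push -> stack = [(, id] (size 2)
  Action 3: reduce by F -> id : pop 1, push F -> stack = [(, F] (size 2)
  Action 4: reduce by T -> F : pop 1, push T -> stack = [(, T] (size 2)
  Action 5: reduce by E -> T : pop 1, push E -> stack = [(, E] (size 2)
Final stack size: 2

2


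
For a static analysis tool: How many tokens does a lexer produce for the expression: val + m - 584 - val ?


Scanning 'val + m - 584 - val'
Token 1: 'val' -> identifier
Token 2: '+' -> operator
Token 3: 'm' -> identifier
Token 4: '-' -> operator
Token 5: '584' -> integer_literal
Token 6: '-' -> operator
Token 7: 'val' -> identifier
Total tokens: 7

7


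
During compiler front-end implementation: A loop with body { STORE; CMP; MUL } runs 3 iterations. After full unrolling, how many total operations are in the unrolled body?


Loop body operations: STORE, CMP, MUL (3 ops per iteration)
Unrolling 3 iterations:
  Iteration 1: STORE, CMP, MUL (3 ops)
  Iteration 2: STORE, CMP, MUL (3 ops)
  Iteration 3: STORE, CMP, MUL (3 ops)
Total: 3 iterations * 3 ops/iter = 9 operations

9


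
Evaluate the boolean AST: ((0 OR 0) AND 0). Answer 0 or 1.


Step 1: Evaluate inner node
  0 OR 0 = 0
Step 2: Evaluate root node
  0 AND 0 = 0

0


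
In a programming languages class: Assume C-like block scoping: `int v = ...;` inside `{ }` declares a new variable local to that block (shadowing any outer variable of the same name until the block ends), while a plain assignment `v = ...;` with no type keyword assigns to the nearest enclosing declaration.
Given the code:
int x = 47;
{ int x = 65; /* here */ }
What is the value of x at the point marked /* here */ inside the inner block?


Analyzing scoping rules:
Outer scope: declares x = 47
Inner block: 'int x = 65;' declares a NEW x that shadows the outer one
Inside the block the inner declaration is in scope -> 65
Result: 65

65


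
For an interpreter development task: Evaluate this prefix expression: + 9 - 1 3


Parsing prefix expression: + 9 - 1 3
Step 1: Innermost operation '- 1 3'
  1 - 3 = -2
Step 2: Outer operation '+ 9 [-2]'
  9 + -2 = 7

7


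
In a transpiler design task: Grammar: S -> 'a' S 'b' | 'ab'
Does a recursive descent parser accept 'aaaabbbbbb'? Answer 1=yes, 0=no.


Grammar accepts strings of the form a^n b^n (n >= 1)
Word: 'aaaabbbbbb'
Counting: 4 a's and 6 b's
Check: 4 == 6? No
Mismatch: a-count != b-count
Rejected

0


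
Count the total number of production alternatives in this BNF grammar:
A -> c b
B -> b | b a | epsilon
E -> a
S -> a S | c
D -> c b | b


Counting alternatives per rule:
  A: 1 alternative(s)
  B: 3 alternative(s)
  E: 1 alternative(s)
  S: 2 alternative(s)
  D: 2 alternative(s)
Sum: 1 + 3 + 1 + 2 + 2 = 9

9


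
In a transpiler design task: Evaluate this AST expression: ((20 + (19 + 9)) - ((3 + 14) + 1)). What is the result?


Expression: ((20 + (19 + 9)) - ((3 + 14) + 1))
Evaluating step by step:
  19 + 9 = 28
  20 + 28 = 48
  3 + 14 = 17
  17 + 1 = 18
  48 - 18 = 30
Result: 30

30


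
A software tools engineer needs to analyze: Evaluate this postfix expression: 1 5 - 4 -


Processing tokens left to right:
Push 1, Push 5
Pop 1 and 5, compute 1 - 5 = -4, push -4
Push 4
Pop -4 and 4, compute -4 - 4 = -8, push -8
Stack result: -8

-8


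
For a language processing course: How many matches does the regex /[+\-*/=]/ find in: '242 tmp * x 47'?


Pattern: /[+\-*/=]/ (operators)
Input: '242 tmp * x 47'
Scanning for matches:
  Match 1: '*'
Total matches: 1

1


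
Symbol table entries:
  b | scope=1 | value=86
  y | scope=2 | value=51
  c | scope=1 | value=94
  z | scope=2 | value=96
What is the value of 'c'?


Searching symbol table for 'c':
  b | scope=1 | value=86
  y | scope=2 | value=51
  c | scope=1 | value=94 <- MATCH
  z | scope=2 | value=96
Found 'c' at scope 1 with value 94

94


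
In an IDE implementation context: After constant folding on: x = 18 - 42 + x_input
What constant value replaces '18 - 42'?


Identifying constant sub-expression:
  Original: x = 18 - 42 + x_input
  18 and 42 are both compile-time constants
  Evaluating: 18 - 42 = -24
  After folding: x = -24 + x_input

-24


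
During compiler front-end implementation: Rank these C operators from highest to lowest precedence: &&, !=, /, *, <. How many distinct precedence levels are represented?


Looking up precedence for each operator:
  && -> precedence 2
  != -> precedence 3
  / -> precedence 6
  * -> precedence 6
  < -> precedence 4
Sorted highest to lowest: /, *, <, !=, &&
Distinct precedence values: [6, 4, 3, 2]
Number of distinct levels: 4

4


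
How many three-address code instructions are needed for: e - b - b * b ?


Expression: e - b - b * b
Generating three-address code (respecting * over +/- precedence):
  Instruction 1: t1 = b * b
  Instruction 2: t2 = e - b
  Instruction 3: t3 = t2 - t1
Total instructions: 3

3


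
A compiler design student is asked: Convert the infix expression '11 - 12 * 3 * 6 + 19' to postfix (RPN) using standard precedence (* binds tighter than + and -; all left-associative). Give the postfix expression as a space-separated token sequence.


Applying the shunting-yard algorithm:
  Operand 11 -> output
  Push '-' onto operator stack -> op-stack: [-]
  Operand 12 -> output
  Push '*' onto operator stack -> op-stack: [-, *]
  Operand 3 -> output
  See '*' (prec 2); top '*' (prec 2) >= it -> pop '*' to output
  Push '*' onto operator stack -> op-stack: [-, *]
  Operand 6 -> output
  See '+' (prec 1); top '*' (prec 2) >= it -> pop '*' to output
  See '+' (prec 1); top '-' (prec 1) >= it -> pop '-' to output
  Push '+' onto operator stack -> op-stack: [+]
  Operand 19 -> output
  End of input: pop '+' to output
Postfix result: 11 12 3 * 6 * - 19 +

11 12 3 * 6 * - 19 +


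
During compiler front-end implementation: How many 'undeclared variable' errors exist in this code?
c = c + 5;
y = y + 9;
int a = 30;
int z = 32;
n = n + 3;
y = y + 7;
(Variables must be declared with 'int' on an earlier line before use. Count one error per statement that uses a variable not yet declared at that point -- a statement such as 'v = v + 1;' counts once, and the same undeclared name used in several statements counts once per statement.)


Scanning code line by line:
  Line 1: use 'c' -> ERROR (undeclared)
  Line 2: use 'y' -> ERROR (undeclared)
  Line 3: declare 'a' -> declared = ['a']
  Line 4: declare 'z' -> declared = ['a', 'z']
  Line 5: use 'n' -> ERROR (undeclared)
  Line 6: use 'y' -> ERROR (undeclared)
Total undeclared variable errors: 4

4


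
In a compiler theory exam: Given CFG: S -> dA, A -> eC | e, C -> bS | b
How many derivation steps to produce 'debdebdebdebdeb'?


Grammar: S -> dA, A -> eC | e, C -> bS | b
Deriving 'debdebdebdebdeb':
Step 1: S -> dA => dA
Step 2: A -> eC => deC
Step 3: C -> bS => debS
Step 4: S -> dA => debdA
Step 5: A -> eC => debdeC
Step 6: C -> bS => debdebS
Step 7: S -> dA => debdebdA
Step 8: A -> eC => debdebdeC
Step 9: C -> bS => debdebdebS
Step 10: S -> dA => debdebdebdA
Step 11: A -> eC => debdebdebdeC
Step 12: C -> bS => debdebdebdebS
Step 13: S -> dA => debdebdebdebdA
Step 14: A -> eC => debdebdebdebdeC
Step 15: C -> b => debdebdebdebdeb
Total derivation steps: 15

15
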